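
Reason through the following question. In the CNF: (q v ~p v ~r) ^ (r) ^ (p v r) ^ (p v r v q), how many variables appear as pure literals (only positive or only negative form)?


Check each variable for pure literal status:
p: mixed (not pure)
q: pure positive
r: mixed (not pure)
Pure literal count = 1

1


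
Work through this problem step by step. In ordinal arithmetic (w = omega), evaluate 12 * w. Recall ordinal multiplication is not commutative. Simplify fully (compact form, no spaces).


Compute 12 * w.
Ordinal * is associative and left-distributive over +, but NOT commutative; for finite n>1, n*w = w but w*n stays w*n.
For finite n>0, n * w = sup{n*k : k<w} = w. So 12 * w = w.
Result = w

w


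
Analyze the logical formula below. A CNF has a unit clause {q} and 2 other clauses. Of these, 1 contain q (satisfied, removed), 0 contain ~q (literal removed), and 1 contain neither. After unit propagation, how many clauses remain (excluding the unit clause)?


Satisfied (removed): 1
Shortened (remain): 0
Unchanged (remain): 1
Remaining = 0 + 1 = 1

1


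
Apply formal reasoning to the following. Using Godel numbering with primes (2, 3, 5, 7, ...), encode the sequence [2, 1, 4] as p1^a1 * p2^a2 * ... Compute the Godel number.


Encode each element as an exponent of the corresponding prime:
  2^2 = 4
  3^1 = 3
  5^4 = 625
Product = 4 * 3 * 625 = 7500

7500


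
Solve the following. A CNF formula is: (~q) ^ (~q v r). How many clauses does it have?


A CNF formula is a conjunction of clauses.
Clauses are separated by ^.
Counting the conjuncts: 2 clauses.

2


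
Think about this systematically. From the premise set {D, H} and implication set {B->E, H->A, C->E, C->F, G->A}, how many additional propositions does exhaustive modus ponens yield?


Initial facts: {D, H}
Apply modus ponens to closure:
  H and H->A  =>  A
Final known: {A, D, H}
New propositions: {A}
Count = 1

1


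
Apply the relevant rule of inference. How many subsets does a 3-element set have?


The power set of a set with n elements has 2^n elements.
|P(S)| = 2^3 = 8

8


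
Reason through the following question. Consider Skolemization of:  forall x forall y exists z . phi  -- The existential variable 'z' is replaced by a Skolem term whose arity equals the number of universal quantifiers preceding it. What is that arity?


Quantifier prefix: forall x forall y exists z
'z' is existentially quantified at position 3.
Universal variables preceding it: x, y
Skolem function arity = 2

2


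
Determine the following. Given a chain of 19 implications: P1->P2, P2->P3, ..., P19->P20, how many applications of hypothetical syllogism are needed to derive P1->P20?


With 19 implications in a chain connecting 20 propositions:
P1->P2, P2->P3, ..., P19->P20
Steps needed = (number of implications) - 1 = 19 - 1 = 18

18


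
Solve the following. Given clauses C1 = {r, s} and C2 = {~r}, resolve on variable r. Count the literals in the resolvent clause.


Remove r from C1 and ~r from C2.
C1 remainder: {s}
C2 remainder: {}
Union (resolvent): {s}
Resolvent has 1 literal(s).

1


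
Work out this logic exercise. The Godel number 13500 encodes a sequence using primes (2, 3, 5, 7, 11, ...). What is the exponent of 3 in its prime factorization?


Factorize 13500 by dividing by 3 repeatedly.
Division steps: 3 divides 13500 exactly 3 time(s).
Exponent of 3 = 3

3


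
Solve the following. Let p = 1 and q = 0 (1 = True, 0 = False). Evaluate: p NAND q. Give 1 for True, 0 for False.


p = 1, q = 0
Operation: p NAND q
Evaluate: 1 NAND 0 = 1

1


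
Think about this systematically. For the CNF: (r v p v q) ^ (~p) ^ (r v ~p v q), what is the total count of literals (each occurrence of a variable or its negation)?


Counting literals in each clause:
Clause 1: 3 literal(s)
Clause 2: 1 literal(s)
Clause 3: 3 literal(s)
Total = 7

7


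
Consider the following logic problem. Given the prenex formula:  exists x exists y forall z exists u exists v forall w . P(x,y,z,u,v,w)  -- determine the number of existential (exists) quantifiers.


Quantifier prefix: exists x exists y forall z exists u exists v forall w
Mark each quantifier type:
  E E U E E U
Universal count = 2, Existential count = 4
Asked for existential (exists) quantifiers: 4

4


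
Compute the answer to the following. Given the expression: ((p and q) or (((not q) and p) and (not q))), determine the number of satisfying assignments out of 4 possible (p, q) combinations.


Check all 4 assignments:
p=0, q=0: 0
p=0, q=1: 0
p=1, q=0: 1
p=1, q=1: 1
Count of True = 2

2


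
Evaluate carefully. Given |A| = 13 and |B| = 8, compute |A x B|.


The Cartesian product A x B contains all ordered pairs (a, b).
|A x B| = |A| * |B| = 13 * 8 = 104

104


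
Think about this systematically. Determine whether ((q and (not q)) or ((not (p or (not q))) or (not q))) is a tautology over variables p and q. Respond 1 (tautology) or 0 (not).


Check all 4 assignments:
p=0, q=0: 1
p=0, q=1: 1
p=1, q=0: 1
p=1, q=1: 0
Satisfying count = 3/4.
Tautology iff count = 4: no.

0


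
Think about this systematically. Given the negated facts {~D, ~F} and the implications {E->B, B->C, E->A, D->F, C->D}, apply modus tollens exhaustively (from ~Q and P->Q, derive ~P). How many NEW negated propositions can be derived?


Initial negated facts: {~D, ~F}
Apply modus tollens to closure:
  ~D and C->D  =>  ~C
  ~C and B->C  =>  ~B
  ~B and E->B  =>  ~E
Final negated: {~B, ~C, ~D, ~E, ~F}
New negations: {~B, ~C, ~E}
Count = 3

3


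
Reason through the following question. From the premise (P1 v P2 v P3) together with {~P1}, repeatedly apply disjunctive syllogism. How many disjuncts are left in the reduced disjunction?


Original disjuncts (3): P1, P2, P3
Negated (eliminate): ~P1
Remaining disjuncts: P2, P3
Count = 3 - 1 = 2

2


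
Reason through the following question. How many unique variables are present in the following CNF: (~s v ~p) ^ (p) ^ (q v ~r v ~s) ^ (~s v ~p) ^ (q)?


Identify each variable that appears in the formula.
Variables found: p, q, r, s
Count = 4

4


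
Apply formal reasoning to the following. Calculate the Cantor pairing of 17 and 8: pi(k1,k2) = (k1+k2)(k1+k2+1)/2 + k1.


k1 + k2 = 25
(k1+k2)(k1+k2+1)/2 = 25 * 26 / 2 = 325
pi = 325 + 17 = 342

342


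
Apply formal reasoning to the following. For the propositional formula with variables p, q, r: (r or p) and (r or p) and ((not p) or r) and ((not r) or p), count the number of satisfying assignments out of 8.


Evaluate all 8 assignments for p, q, r:
p=0, q=0, r=0: 0
p=0, q=0, r=1: 0
p=0, q=1, r=0: 0
p=0, q=1, r=1: 0
p=1, q=0, r=0: 0
p=1, q=0, r=1: 1
p=1, q=1, r=0: 0
p=1, q=1, r=1: 1
Satisfying count = 2

2


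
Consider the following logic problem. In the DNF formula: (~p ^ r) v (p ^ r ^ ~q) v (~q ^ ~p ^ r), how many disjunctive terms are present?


A DNF formula is a disjunction of terms (conjunctions).
Terms are separated by v.
Counting the disjuncts: 3 terms.

3


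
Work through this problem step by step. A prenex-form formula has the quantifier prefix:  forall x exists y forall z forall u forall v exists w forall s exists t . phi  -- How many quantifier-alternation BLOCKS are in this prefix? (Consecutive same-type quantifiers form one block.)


Quantifier-type sequence: A E A A A E A E  (A=forall, E=exists)
Group into maximal same-type runs:
  Ax1 | Ex1 | Ax3 | Ex1 | Ax1 | Ex1
Number of blocks = 6

6


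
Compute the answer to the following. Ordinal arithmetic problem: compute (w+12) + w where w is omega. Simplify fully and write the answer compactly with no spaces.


Compute (w+12) + w.
Ordinal + is associative but NOT commutative; for finite n>0, n + w = w but w + n stays w+n.
(w+12) + w = w + (12+w) = w + w = w*2 (the finite tail 12 is absorbed by the right w).
Result = w*2

w*2


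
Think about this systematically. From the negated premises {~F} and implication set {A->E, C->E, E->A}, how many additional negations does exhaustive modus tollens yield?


Initial negated facts: {~F}
Apply modus tollens to closure:
  (no implication fires)
Final negated: {~F}
New negations: {(none)}
Count = 0

0


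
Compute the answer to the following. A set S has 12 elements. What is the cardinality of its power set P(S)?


The power set of a set with n elements has 2^n elements.
|P(S)| = 2^12 = 4096

4096


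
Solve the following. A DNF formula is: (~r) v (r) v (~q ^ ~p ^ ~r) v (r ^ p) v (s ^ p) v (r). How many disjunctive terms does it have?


A DNF formula is a disjunction of terms (conjunctions).
Terms are separated by v.
Counting the disjuncts: 6 terms.

6


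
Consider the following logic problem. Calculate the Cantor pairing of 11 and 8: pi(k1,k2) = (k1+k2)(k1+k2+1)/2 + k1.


k1 + k2 = 19
(k1+k2)(k1+k2+1)/2 = 19 * 20 / 2 = 190
pi = 190 + 11 = 201

201


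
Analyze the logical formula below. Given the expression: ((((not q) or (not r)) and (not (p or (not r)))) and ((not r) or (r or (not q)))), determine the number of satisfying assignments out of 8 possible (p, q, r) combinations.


Check all 8 assignments:
p=0, q=0, r=0: 0
p=0, q=0, r=1: 1
p=0, q=1, r=0: 0
p=0, q=1, r=1: 0
p=1, q=0, r=0: 0
p=1, q=0, r=1: 0
p=1, q=1, r=0: 0
p=1, q=1, r=1: 0
Count of True = 1

1


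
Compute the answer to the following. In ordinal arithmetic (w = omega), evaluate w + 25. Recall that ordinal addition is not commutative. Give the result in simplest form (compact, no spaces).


Compute w + 25.
Ordinal + is associative but NOT commutative; for finite n>0, n + w = w but w + n stays w+n.
w + 25 is already in normal form (a successor ordinal beyond w).
Result = w+25

w+25


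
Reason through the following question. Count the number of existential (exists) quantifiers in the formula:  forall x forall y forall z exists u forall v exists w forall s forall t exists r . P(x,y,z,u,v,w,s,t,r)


Quantifier prefix: forall x forall y forall z exists u forall v exists w forall s forall t exists r
Mark each quantifier type:
  U U U E U E U U E
Universal count = 6, Existential count = 3
Asked for existential (exists) quantifiers: 3

3


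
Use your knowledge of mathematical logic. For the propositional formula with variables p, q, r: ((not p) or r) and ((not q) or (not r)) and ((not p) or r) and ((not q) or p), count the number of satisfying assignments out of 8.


Evaluate all 8 assignments for p, q, r:
p=0, q=0, r=0: 1
p=0, q=0, r=1: 1
p=0, q=1, r=0: 0
p=0, q=1, r=1: 0
p=1, q=0, r=0: 0
p=1, q=0, r=1: 1
p=1, q=1, r=0: 0
p=1, q=1, r=1: 0
Satisfying count = 3

3


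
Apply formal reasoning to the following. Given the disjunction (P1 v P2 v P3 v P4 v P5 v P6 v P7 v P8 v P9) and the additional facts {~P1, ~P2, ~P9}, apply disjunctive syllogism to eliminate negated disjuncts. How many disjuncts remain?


Original disjuncts (9): P1, P2, P3, P4, P5, P6, P7, P8, P9
Negated (eliminate): ~P1, ~P2, ~P9
Remaining disjuncts: P3, P4, P5, P6, P7, P8
Count = 9 - 3 = 6

6


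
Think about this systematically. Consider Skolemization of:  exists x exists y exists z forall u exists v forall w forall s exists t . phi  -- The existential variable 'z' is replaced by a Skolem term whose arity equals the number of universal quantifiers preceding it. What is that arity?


Quantifier prefix: exists x exists y exists z forall u exists v forall w forall s exists t
'z' is existentially quantified at position 3.
No universal quantifiers precede it.
Skolem function arity = 0 (a Skolem constant)

0


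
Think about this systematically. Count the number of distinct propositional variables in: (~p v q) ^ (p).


Identify each variable that appears in the formula.
Variables found: p, q
Count = 2

2


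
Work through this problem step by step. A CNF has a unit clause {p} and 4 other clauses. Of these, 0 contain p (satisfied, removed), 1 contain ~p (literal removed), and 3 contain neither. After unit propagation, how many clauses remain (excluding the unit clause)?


Satisfied (removed): 0
Shortened (remain): 1
Unchanged (remain): 3
Remaining = 1 + 3 = 4

4


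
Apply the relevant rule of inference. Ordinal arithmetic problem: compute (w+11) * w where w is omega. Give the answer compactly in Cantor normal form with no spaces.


Compute (w+11) * w.
Ordinal * is associative and left-distributive over +, but NOT commutative; for finite n>1, n*w = w but w*n stays w*n.
(w+11) * w = sup{(w+11)*k : k<w} = sup{w*k+11} = w^2 (the +11 tail is absorbed in the limit).
Result = w^2

w^2


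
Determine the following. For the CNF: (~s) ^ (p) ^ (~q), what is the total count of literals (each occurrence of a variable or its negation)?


Counting literals in each clause:
Clause 1: 1 literal(s)
Clause 2: 1 literal(s)
Clause 3: 1 literal(s)
Total = 3

3


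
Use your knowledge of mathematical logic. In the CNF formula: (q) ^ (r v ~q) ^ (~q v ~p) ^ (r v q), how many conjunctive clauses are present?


A CNF formula is a conjunction of clauses.
Clauses are separated by ^.
Counting the conjuncts: 4 clauses.

4


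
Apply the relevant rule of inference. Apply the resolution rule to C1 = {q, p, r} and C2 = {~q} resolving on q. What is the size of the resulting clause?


Remove q from C1 and ~q from C2.
C1 remainder: {p, r}
C2 remainder: {}
Union (resolvent): {p, r}
Resolvent has 2 literal(s).

2


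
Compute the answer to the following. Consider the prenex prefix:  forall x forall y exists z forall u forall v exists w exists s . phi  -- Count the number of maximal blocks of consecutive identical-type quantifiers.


Quantifier-type sequence: A A E A A E E  (A=forall, E=exists)
Group into maximal same-type runs:
  Ax2 | Ex1 | Ax2 | Ex2
Number of blocks = 4

4


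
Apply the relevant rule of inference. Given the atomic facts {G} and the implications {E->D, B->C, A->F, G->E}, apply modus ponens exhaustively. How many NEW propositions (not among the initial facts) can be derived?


Initial facts: {G}
Apply modus ponens to closure:
  G and G->E  =>  E
  E and E->D  =>  D
Final known: {D, E, G}
New propositions: {D, E}
Count = 2

2


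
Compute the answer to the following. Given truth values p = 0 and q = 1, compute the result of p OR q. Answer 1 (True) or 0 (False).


p = 0, q = 1
Operation: p OR q
Evaluate: 0 OR 1 = 1

1


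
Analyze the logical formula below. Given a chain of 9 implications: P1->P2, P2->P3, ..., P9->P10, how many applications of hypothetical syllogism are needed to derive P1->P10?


With 9 implications in a chain connecting 10 propositions:
P1->P2, P2->P3, ..., P9->P10
Steps needed = (number of implications) - 1 = 9 - 1 = 8

8


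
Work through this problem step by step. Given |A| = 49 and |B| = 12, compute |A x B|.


The Cartesian product A x B contains all ordered pairs (a, b).
|A x B| = |A| * |B| = 49 * 12 = 588

588


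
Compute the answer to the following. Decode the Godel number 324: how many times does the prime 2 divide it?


Factorize 324 by dividing by 2 repeatedly.
Division steps: 2 divides 324 exactly 2 time(s).
Exponent of 2 = 2

2


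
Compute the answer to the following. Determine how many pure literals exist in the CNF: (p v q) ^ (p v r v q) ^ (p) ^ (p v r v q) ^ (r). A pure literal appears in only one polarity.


Check each variable for pure literal status:
p: pure positive
q: pure positive
r: pure positive
Pure literal count = 3

3


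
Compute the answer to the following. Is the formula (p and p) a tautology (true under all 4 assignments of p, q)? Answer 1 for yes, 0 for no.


Check all 4 assignments:
p=0, q=0: 0
p=0, q=1: 0
p=1, q=0: 1
p=1, q=1: 1
Satisfying count = 2/4.
Tautology iff count = 4: no.

0


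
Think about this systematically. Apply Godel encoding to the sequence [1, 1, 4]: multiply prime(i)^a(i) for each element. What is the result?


Encode each element as an exponent of the corresponding prime:
  2^1 = 2
  3^1 = 3
  5^4 = 625
Product = 2 * 3 * 625 = 3750

3750


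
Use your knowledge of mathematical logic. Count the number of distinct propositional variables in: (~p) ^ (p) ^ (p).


Identify each variable that appears in the formula.
Variables found: p
Count = 1

1


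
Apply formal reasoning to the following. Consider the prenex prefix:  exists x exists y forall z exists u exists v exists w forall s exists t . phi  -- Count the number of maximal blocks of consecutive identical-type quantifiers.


Quantifier-type sequence: E E A E E E A E  (A=forall, E=exists)
Group into maximal same-type runs:
  Ex2 | Ax1 | Ex3 | Ax1 | Ex1
Number of blocks = 5

5


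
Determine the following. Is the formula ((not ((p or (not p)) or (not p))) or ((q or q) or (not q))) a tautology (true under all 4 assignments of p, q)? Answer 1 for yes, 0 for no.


Check all 4 assignments:
p=0, q=0: 1
p=0, q=1: 1
p=1, q=0: 1
p=1, q=1: 1
Satisfying count = 4/4.
Tautology iff count = 4: yes.

1


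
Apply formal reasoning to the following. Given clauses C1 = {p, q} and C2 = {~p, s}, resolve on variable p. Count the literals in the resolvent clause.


Remove p from C1 and ~p from C2.
C1 remainder: {q}
C2 remainder: {s}
Union (resolvent): {q, s}
Resolvent has 2 literal(s).

2


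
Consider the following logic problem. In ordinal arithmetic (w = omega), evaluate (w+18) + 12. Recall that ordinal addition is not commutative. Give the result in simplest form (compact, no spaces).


Compute (w+18) + 12.
Ordinal + is associative but NOT commutative; for finite n>0, n + w = w but w + n stays w+n.
By associativity: (w+18) + 12 = w + (18+12) = w+30.
Result = w+30

w+30


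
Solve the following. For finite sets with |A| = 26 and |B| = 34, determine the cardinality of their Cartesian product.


The Cartesian product A x B contains all ordered pairs (a, b).
|A x B| = |A| * |B| = 26 * 34 = 884

884


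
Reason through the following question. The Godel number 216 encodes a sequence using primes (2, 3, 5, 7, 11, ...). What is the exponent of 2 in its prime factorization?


Factorize 216 by dividing by 2 repeatedly.
Division steps: 2 divides 216 exactly 3 time(s).
Exponent of 2 = 3

3


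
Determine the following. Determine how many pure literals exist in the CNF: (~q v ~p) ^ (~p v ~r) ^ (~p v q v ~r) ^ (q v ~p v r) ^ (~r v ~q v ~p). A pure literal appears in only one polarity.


Check each variable for pure literal status:
p: pure negative
q: mixed (not pure)
r: mixed (not pure)
Pure literal count = 1

1


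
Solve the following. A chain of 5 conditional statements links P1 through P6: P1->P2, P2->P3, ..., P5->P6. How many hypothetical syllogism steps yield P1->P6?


With 5 implications in a chain connecting 6 propositions:
P1->P2, P2->P3, ..., P5->P6
Steps needed = (number of implications) - 1 = 5 - 1 = 4

4


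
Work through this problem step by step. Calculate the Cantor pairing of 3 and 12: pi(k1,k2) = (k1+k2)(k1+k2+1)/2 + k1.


k1 + k2 = 15
(k1+k2)(k1+k2+1)/2 = 15 * 16 / 2 = 120
pi = 120 + 3 = 123

123


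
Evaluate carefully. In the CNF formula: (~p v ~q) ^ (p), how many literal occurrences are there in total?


Counting literals in each clause:
Clause 1: 2 literal(s)
Clause 2: 1 literal(s)
Total = 3

3


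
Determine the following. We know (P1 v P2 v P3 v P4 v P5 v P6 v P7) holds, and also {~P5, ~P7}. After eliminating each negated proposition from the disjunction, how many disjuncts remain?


Original disjuncts (7): P1, P2, P3, P4, P5, P6, P7
Negated (eliminate): ~P5, ~P7
Remaining disjuncts: P1, P2, P3, P4, P6
Count = 7 - 2 = 5

5


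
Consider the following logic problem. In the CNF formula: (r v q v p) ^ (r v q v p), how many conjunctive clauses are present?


A CNF formula is a conjunction of clauses.
Clauses are separated by ^.
Counting the conjuncts: 2 clauses.

2


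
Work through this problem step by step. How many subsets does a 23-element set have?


The power set of a set with n elements has 2^n elements.
|P(S)| = 2^23 = 8388608

8388608


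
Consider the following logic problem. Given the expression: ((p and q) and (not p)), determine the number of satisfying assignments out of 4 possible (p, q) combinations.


Check all 4 assignments:
p=0, q=0: 0
p=0, q=1: 0
p=1, q=0: 0
p=1, q=1: 0
Count of True = 0

0


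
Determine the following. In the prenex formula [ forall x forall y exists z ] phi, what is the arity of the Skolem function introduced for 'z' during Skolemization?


Quantifier prefix: forall x forall y exists z
'z' is existentially quantified at position 3.
Universal variables preceding it: x, y
Skolem function arity = 2

2


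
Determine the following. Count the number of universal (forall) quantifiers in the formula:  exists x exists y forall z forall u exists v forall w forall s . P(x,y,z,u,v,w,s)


Quantifier prefix: exists x exists y forall z forall u exists v forall w forall s
Mark each quantifier type:
  E E U U E U U
Universal count = 4, Existential count = 3
Asked for universal (forall) quantifiers: 4

4


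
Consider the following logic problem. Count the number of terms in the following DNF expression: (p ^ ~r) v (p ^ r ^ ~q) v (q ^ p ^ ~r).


A DNF formula is a disjunction of terms (conjunctions).
Terms are separated by v.
Counting the disjuncts: 3 terms.

3


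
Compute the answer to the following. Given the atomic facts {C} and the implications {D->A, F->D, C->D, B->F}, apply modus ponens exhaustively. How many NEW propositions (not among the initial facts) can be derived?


Initial facts: {C}
Apply modus ponens to closure:
  C and C->D  =>  D
  D and D->A  =>  A
Final known: {A, C, D}
New propositions: {A, D}
Count = 2

2


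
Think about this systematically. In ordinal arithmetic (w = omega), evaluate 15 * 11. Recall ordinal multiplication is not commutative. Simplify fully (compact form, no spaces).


Compute 15 * 11.
Ordinal * is associative and left-distributive over +, but NOT commutative; for finite n>1, n*w = w but w*n stays w*n.
Both finite; ordinal * agrees with natural *: 15 * 11 = 165.
Result = 165

165


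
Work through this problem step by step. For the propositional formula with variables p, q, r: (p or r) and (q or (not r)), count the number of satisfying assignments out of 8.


Evaluate all 8 assignments for p, q, r:
p=0, q=0, r=0: 0
p=0, q=0, r=1: 0
p=0, q=1, r=0: 0
p=0, q=1, r=1: 1
p=1, q=0, r=0: 1
p=1, q=0, r=1: 0
p=1, q=1, r=0: 1
p=1, q=1, r=1: 1
Satisfying count = 4

4


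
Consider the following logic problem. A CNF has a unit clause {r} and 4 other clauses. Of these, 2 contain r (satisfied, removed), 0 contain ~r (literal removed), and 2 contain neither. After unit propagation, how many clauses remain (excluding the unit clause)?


Satisfied (removed): 2
Shortened (remain): 0
Unchanged (remain): 2
Remaining = 0 + 2 = 2

2


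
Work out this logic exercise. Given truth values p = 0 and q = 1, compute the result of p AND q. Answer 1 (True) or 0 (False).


p = 0, q = 1
Operation: p AND q
Evaluate: 0 AND 1 = 0

0


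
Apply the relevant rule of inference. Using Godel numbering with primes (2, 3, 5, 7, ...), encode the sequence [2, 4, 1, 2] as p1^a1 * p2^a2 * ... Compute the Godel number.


Encode each element as an exponent of the corresponding prime:
  2^2 = 4
  3^4 = 81
  5^1 = 5
  7^2 = 49
Product = 4 * 81 * 5 * 49 = 79380

79380


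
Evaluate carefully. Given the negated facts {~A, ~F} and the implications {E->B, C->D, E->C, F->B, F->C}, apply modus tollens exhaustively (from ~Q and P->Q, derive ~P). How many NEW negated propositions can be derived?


Initial negated facts: {~A, ~F}
Apply modus tollens to closure:
  (no implication fires)
Final negated: {~A, ~F}
New negations: {(none)}
Count = 0

0


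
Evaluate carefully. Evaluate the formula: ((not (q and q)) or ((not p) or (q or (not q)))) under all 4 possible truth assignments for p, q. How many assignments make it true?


Check all 4 assignments:
p=0, q=0: 1
p=0, q=1: 1
p=1, q=0: 1
p=1, q=1: 1
Count of True = 4

4


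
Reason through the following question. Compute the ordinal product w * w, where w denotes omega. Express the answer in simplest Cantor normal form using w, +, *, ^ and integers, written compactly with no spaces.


Compute w * w.
Ordinal * is associative and left-distributive over +, but NOT commutative; for finite n>1, n*w = w but w*n stays w*n.
w * w = w^2 by definition.
Result = w^2

w^2


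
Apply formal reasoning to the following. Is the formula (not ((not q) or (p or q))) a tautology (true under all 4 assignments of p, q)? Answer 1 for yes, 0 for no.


Check all 4 assignments:
p=0, q=0: 0
p=0, q=1: 0
p=1, q=0: 0
p=1, q=1: 0
Satisfying count = 0/4.
Tautology iff count = 4: no.

0


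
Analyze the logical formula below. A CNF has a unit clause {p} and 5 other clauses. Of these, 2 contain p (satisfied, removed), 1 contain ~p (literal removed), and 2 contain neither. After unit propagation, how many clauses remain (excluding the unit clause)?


Satisfied (removed): 2
Shortened (remain): 1
Unchanged (remain): 2
Remaining = 1 + 2 = 3

3


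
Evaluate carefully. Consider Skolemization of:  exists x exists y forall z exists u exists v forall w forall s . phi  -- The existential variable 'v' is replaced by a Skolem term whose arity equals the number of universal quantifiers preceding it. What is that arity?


Quantifier prefix: exists x exists y forall z exists u exists v forall w forall s
'v' is existentially quantified at position 5.
Universal variables preceding it: z
Skolem function arity = 1

1


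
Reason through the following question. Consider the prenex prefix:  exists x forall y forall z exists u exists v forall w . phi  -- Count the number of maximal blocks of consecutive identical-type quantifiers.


Quantifier-type sequence: E A A E E A  (A=forall, E=exists)
Group into maximal same-type runs:
  Ex1 | Ax2 | Ex2 | Ax1
Number of blocks = 4

4


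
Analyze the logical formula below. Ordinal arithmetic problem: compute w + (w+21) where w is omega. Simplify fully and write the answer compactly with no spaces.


Compute w + (w+21).
Ordinal + is associative but NOT commutative; for finite n>0, n + w = w but w + n stays w+n.
w + (w+21) = (w+w) + 21 = w*2+21.
Result = w*2+21

w*2+21


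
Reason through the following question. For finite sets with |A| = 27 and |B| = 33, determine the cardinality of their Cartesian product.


The Cartesian product A x B contains all ordered pairs (a, b).
|A x B| = |A| * |B| = 27 * 33 = 891

891


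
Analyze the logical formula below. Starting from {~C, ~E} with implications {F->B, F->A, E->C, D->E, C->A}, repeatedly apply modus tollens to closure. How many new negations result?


Initial negated facts: {~C, ~E}
Apply modus tollens to closure:
  ~E and D->E  =>  ~D
Final negated: {~C, ~D, ~E}
New negations: {~D}
Count = 1

1


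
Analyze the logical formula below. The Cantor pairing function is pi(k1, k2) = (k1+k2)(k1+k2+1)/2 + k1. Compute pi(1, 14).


k1 + k2 = 15
(k1+k2)(k1+k2+1)/2 = 15 * 16 / 2 = 120
pi = 120 + 1 = 121

121


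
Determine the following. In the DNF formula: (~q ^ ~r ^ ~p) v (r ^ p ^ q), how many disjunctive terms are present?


A DNF formula is a disjunction of terms (conjunctions).
Terms are separated by v.
Counting the disjuncts: 2 terms.

2


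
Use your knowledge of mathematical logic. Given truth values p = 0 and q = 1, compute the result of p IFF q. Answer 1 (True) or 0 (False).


p = 0, q = 1
Operation: p IFF q
Evaluate: 0 IFF 1 = 0

0


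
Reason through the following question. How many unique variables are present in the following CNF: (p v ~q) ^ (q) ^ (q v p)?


Identify each variable that appears in the formula.
Variables found: p, q
Count = 2

2


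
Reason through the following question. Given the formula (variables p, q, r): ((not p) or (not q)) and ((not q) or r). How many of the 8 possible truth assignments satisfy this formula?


Evaluate all 8 assignments for p, q, r:
p=0, q=0, r=0: 1
p=0, q=0, r=1: 1
p=0, q=1, r=0: 0
p=0, q=1, r=1: 1
p=1, q=0, r=0: 1
p=1, q=0, r=1: 1
p=1, q=1, r=0: 0
p=1, q=1, r=1: 0
Satisfying count = 5

5


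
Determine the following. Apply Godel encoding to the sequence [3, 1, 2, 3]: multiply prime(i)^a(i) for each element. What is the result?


Encode each element as an exponent of the corresponding prime:
  2^3 = 8
  3^1 = 3
  5^2 = 25
  7^3 = 343
Product = 8 * 3 * 25 * 343 = 205800

205800


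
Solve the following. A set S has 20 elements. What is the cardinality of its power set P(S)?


The power set of a set with n elements has 2^n elements.
|P(S)| = 2^20 = 1048576

1048576


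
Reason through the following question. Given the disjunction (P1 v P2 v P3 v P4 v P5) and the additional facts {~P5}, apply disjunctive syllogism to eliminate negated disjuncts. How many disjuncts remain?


Original disjuncts (5): P1, P2, P3, P4, P5
Negated (eliminate): ~P5
Remaining disjuncts: P1, P2, P3, P4
Count = 5 - 1 = 4

4


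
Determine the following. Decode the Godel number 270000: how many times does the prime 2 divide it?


Factorize 270000 by dividing by 2 repeatedly.
Division steps: 2 divides 270000 exactly 4 time(s).
Exponent of 2 = 4

4


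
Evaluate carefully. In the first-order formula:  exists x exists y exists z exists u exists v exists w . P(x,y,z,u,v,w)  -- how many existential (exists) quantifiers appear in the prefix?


Quantifier prefix: exists x exists y exists z exists u exists v exists w
Mark each quantifier type:
  E E E E E E
Universal count = 0, Existential count = 6
Asked for existential (exists) quantifiers: 6

6


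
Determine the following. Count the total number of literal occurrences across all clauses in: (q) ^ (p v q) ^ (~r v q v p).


Counting literals in each clause:
Clause 1: 1 literal(s)
Clause 2: 2 literal(s)
Clause 3: 3 literal(s)
Total = 6

6


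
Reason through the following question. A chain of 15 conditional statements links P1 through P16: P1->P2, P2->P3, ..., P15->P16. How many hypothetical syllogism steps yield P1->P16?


With 15 implications in a chain connecting 16 propositions:
P1->P2, P2->P3, ..., P15->P16
Steps needed = (number of implications) - 1 = 15 - 1 = 14

14


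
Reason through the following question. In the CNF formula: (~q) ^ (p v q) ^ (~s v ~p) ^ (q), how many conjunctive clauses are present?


A CNF formula is a conjunction of clauses.
Clauses are separated by ^.
Counting the conjuncts: 4 clauses.

4


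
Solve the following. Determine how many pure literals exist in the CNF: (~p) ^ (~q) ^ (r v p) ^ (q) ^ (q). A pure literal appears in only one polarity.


Check each variable for pure literal status:
p: mixed (not pure)
q: mixed (not pure)
r: pure positive
Pure literal count = 1

1


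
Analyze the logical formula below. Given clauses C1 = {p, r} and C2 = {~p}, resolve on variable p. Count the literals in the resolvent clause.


Remove p from C1 and ~p from C2.
C1 remainder: {r}
C2 remainder: {}
Union (resolvent): {r}
Resolvent has 1 literal(s).

1


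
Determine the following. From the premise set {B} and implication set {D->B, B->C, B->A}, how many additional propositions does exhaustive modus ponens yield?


Initial facts: {B}
Apply modus ponens to closure:
  B and B->C  =>  C
  B and B->A  =>  A
Final known: {A, B, C}
New propositions: {A, C}
Count = 2

2


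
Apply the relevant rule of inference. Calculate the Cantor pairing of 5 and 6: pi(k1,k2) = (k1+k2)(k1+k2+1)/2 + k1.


k1 + k2 = 11
(k1+k2)(k1+k2+1)/2 = 11 * 12 / 2 = 66
pi = 66 + 5 = 71

71


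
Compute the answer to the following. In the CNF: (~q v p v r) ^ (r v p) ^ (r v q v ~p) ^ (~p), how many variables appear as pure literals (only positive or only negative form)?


Check each variable for pure literal status:
p: mixed (not pure)
q: mixed (not pure)
r: pure positive
Pure literal count = 1

1


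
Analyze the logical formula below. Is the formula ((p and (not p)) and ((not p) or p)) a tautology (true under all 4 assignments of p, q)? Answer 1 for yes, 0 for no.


Check all 4 assignments:
p=0, q=0: 0
p=0, q=1: 0
p=1, q=0: 0
p=1, q=1: 0
Satisfying count = 0/4.
Tautology iff count = 4: no.

0


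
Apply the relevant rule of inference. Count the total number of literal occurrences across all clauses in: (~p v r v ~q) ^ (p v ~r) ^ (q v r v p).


Counting literals in each clause:
Clause 1: 3 literal(s)
Clause 2: 2 literal(s)
Clause 3: 3 literal(s)
Total = 8

8


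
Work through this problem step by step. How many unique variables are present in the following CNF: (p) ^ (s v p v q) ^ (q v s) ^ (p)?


Identify each variable that appears in the formula.
Variables found: p, q, s
Count = 3

3


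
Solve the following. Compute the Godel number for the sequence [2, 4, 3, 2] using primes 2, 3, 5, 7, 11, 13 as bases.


Encode each element as an exponent of the corresponding prime:
  2^2 = 4
  3^4 = 81
  5^3 = 125
  7^2 = 49
Product = 4 * 81 * 125 * 49 = 1984500

1984500


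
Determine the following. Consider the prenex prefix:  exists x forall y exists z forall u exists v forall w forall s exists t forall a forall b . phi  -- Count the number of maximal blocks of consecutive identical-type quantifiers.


Quantifier-type sequence: E A E A E A A E A A  (A=forall, E=exists)
Group into maximal same-type runs:
  Ex1 | Ax1 | Ex1 | Ax1 | Ex1 | Ax2 | Ex1 | Ax2
Number of blocks = 8

8


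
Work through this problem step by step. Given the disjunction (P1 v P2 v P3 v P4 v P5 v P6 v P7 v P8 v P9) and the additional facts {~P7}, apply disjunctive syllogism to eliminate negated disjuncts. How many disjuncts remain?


Original disjuncts (9): P1, P2, P3, P4, P5, P6, P7, P8, P9
Negated (eliminate): ~P7
Remaining disjuncts: P1, P2, P3, P4, P5, P6, P8, P9
Count = 9 - 1 = 8

8


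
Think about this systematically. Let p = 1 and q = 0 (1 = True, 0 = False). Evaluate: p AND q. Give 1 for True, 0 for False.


p = 1, q = 0
Operation: p AND q
Evaluate: 1 AND 0 = 0

0


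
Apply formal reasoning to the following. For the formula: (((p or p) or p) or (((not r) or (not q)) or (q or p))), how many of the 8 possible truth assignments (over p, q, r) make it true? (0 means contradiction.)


Check all 8 assignments:
p=0, q=0, r=0: 1
p=0, q=0, r=1: 1
p=0, q=1, r=0: 1
p=0, q=1, r=1: 1
p=1, q=0, r=0: 1
p=1, q=0, r=1: 1
p=1, q=1, r=0: 1
p=1, q=1, r=1: 1
Count of True = 8

8


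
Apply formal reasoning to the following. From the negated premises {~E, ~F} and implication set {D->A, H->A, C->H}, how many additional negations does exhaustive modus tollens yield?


Initial negated facts: {~E, ~F}
Apply modus tollens to closure:
  (no implication fires)
Final negated: {~E, ~F}
New negations: {(none)}
Count = 0

0


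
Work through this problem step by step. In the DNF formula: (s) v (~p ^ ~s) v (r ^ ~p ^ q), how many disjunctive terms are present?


A DNF formula is a disjunction of terms (conjunctions).
Terms are separated by v.
Counting the disjuncts: 3 terms.

3


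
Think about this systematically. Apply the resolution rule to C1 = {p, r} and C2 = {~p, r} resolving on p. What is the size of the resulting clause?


Remove p from C1 and ~p from C2.
C1 remainder: {r}
C2 remainder: {r}
Union (resolvent): {r}
Resolvent has 1 literal(s).

1


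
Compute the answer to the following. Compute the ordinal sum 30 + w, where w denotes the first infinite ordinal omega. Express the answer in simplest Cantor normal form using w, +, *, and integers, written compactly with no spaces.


Compute 30 + w.
Ordinal + is associative but NOT commutative; for finite n>0, n + w = w but w + n stays w+n.
Any finite left addend is absorbed by w on the right: 30 + w = w.
Result = w

w


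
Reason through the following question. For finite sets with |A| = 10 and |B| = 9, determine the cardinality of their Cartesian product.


The Cartesian product A x B contains all ordered pairs (a, b).
|A x B| = |A| * |B| = 10 * 9 = 90

90


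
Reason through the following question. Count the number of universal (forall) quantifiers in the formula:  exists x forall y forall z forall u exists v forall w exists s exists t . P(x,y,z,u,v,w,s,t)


Quantifier prefix: exists x forall y forall z forall u exists v forall w exists s exists t
Mark each quantifier type:
  E U U U E U E E
Universal count = 4, Existential count = 4
Asked for universal (forall) quantifiers: 4

4


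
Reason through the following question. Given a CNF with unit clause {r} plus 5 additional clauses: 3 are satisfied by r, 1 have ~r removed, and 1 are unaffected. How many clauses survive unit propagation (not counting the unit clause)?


Satisfied (removed): 3
Shortened (remain): 1
Unchanged (remain): 1
Remaining = 1 + 1 = 2

2


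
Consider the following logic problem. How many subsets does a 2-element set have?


The power set of a set with n elements has 2^n elements.
|P(S)| = 2^2 = 4

4


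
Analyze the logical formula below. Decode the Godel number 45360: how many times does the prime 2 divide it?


Factorize 45360 by dividing by 2 repeatedly.
Division steps: 2 divides 45360 exactly 4 time(s).
Exponent of 2 = 4

4


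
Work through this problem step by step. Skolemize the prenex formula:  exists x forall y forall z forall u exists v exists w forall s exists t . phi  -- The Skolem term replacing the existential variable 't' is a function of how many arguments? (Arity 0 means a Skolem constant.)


Quantifier prefix: exists x forall y forall z forall u exists v exists w forall s exists t
't' is existentially quantified at position 8.
Universal variables preceding it: y, z, u, s
Skolem function arity = 4

4


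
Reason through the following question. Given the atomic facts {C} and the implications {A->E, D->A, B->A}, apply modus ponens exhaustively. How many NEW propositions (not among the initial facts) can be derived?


Initial facts: {C}
Apply modus ponens to closure:
  (no implication fires)
Final known: {C}
New propositions: {(none)}
Count = 0

0


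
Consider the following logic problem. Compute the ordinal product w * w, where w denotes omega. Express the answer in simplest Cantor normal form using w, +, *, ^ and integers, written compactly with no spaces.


Compute w * w.
Ordinal * is associative and left-distributive over +, but NOT commutative; for finite n>1, n*w = w but w*n stays w*n.
w * w = w^2 by definition.
Result = w^2

w^2


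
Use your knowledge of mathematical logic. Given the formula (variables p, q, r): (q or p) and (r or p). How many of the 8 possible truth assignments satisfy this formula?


Evaluate all 8 assignments for p, q, r:
p=0, q=0, r=0: 0
p=0, q=0, r=1: 0
p=0, q=1, r=0: 0
p=0, q=1, r=1: 1
p=1, q=0, r=0: 1
p=1, q=0, r=1: 1
p=1, q=1, r=0: 1
p=1, q=1, r=1: 1
Satisfying count = 5

5


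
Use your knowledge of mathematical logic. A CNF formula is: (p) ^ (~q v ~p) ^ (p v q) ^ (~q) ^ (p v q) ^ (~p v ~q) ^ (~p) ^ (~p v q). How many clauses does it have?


A CNF formula is a conjunction of clauses.
Clauses are separated by ^.
Counting the conjuncts: 8 clauses.

8


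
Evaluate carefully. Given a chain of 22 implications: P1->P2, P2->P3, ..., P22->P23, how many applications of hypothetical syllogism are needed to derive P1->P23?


With 22 implications in a chain connecting 23 propositions:
P1->P2, P2->P3, ..., P22->P23
Steps needed = (number of implications) - 1 = 22 - 1 = 21

21


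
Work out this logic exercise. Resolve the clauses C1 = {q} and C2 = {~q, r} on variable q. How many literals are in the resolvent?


Remove q from C1 and ~q from C2.
C1 remainder: {}
C2 remainder: {r}
Union (resolvent): {r}
Resolvent has 1 literal(s).

1


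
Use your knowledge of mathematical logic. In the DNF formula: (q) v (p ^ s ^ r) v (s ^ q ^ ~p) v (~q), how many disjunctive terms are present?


A DNF formula is a disjunction of terms (conjunctions).
Terms are separated by v.
Counting the disjuncts: 4 terms.

4


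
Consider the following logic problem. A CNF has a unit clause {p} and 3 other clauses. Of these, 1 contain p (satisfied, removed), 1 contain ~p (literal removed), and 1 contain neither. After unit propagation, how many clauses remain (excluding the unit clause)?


Satisfied (removed): 1
Shortened (remain): 1
Unchanged (remain): 1
Remaining = 1 + 1 = 2

2
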